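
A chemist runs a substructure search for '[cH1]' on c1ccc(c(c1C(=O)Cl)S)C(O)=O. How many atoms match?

3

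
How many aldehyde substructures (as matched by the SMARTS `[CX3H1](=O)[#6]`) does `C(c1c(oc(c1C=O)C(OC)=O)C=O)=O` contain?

3

[CX3H1](=O)[#6] is the SMARTS for an aldehyde: an sp2 carbon with one H, double-bonded to O and single-bonded to carbon.
The molecule carries 3 separate instances of an aldehyde (-CHO) meeting every constraint; each maps to a distinct set of atoms, giving 3 matches.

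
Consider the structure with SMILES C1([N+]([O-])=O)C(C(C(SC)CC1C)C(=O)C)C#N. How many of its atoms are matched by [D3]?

7

The query [D3] means: atom with exactly three heavy-atom neighbours.
Check the 17 heavy atoms by environment: 6× C (D3) → match; 2× C (D2) → no; 1× S (D2) → no; 3× C (D1) → no; 1× N (D1) → no; 2× O (D1) → no; 1× N (charge +1, D3) → match; 1× O (charge -1, D1) → no.
Summing the matching environments: 6 + 1 = 7 matching atoms.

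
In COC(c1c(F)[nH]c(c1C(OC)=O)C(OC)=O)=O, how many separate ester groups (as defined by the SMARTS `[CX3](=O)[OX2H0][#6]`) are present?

3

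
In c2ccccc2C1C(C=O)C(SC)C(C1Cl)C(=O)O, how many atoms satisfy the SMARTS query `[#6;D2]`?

6

Check the 19 heavy atoms by environment: 6× C (D3) → no; 3× O (D1) → no; 1× c (aromatic, D3) → no; 5× c (aromatic, D2) → match; 1× C (D2) → match; 1× S (D2) → no; 1× C (D1) → no; 1× Cl (D1) → no.
Summing the matching environments: 5 + 1 = 6 matching atoms.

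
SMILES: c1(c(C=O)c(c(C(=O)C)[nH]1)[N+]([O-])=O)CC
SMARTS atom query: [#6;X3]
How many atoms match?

6

The query [#6;X3] means: any carbon (aromatic or not) with three total connections.
Check the 15 heavy atoms by environment: 1× n (aromatic, X3) → no; 4× c (aromatic, X3) → match; 2× C (X3) → match; 3× O (X1) → no; 1× N (charge +1, X3) → no; 1× O (charge -1, X1) → no; 3× C (X4) → no.
Summing the matching environments: 4 + 2 = 6 matching atoms.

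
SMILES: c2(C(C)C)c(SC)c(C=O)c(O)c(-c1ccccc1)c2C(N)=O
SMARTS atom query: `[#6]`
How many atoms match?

18

The query [#6] means: #6 matches any atom with atomic number 6 (carbon, aromatic or aliphatic).
Check the 23 heavy atoms by environment: 12× c (aromatic) → match; 6× C → match; 3× O → no; 1× N → no; 1× S → no.
Summing the matching environments: 12 + 6 = 18 matching atoms.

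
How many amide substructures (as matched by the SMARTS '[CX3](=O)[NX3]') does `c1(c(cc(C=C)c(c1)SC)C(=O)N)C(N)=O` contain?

2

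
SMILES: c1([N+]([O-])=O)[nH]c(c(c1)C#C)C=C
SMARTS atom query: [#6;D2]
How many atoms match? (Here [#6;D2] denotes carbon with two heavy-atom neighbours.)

3

Check the 12 heavy atoms by environment: 1× n (aromatic, D2) → no; 3× c (aromatic, D3) → no; 1× c (aromatic, D2) → match; 1× N (charge +1, D3) → no; 1× O (charge -1, D1) → no; 1× O (D1) → no; 2× C (D2) → match; 2× C (D1) → no.
Summing the matching environments: 1 + 2 = 3 matching atoms.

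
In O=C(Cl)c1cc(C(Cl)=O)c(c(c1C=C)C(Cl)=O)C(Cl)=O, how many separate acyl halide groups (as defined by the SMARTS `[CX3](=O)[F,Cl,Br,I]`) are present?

4

[CX3](=O)[F,Cl,Br,I] is the SMARTS for an acyl halide: a carbonyl carbon bonded to a halogen.
The molecule carries 4 separate instances of an acyl chloride (-C(=O)Cl) meeting every constraint; each maps to a distinct set of atoms, giving 4 matches.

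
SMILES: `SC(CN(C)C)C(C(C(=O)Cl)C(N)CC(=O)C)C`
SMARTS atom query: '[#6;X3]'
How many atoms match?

The query [#6;X3] means: any carbon (aromatic or not) with three total connections.
Check the 18 heavy atoms by environment: 10× C (X4) → no; 1× S (X2) → no; 2× C (X3) → match; 2× O (X1) → no; 1× Cl (X1) → no; 2× N (X3) → no.
That gives 2 matching atoms.

2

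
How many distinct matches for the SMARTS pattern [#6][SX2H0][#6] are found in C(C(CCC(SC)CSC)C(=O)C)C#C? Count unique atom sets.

2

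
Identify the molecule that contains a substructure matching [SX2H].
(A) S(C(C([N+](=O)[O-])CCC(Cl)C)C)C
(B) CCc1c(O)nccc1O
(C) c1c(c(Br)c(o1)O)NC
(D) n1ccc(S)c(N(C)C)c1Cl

D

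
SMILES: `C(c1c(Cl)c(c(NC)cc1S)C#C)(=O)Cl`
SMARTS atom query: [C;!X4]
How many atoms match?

3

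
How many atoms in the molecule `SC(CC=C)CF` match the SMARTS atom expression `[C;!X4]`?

2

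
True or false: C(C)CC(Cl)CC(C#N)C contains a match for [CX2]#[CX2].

False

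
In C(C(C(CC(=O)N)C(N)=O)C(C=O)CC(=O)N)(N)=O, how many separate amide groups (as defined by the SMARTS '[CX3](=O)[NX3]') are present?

[CX3](=O)[NX3] is the SMARTS for an amide: a carbonyl carbon bonded to a trivalent nitrogen.
The molecule carries 4 separate instances of a primary amide (-C(=O)NH2) meeting every constraint; each maps to a distinct set of atoms, giving 4 matches.

4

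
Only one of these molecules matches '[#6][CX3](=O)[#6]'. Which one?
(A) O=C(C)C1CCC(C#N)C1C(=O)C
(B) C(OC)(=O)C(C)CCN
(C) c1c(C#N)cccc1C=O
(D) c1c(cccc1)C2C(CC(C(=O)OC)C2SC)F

A

[#6][CX3](=O)[#6] describes a carbonyl carbon (no H) flanked by two carbons (a ketone).
(A) contains an acetyl/ketone group (-C(=O)CH3), which satisfies every atom and bond constraint.
(B) has a methyl-ester group (-C(=O)OCH3) but one neighbour of the carbonyl carbon is O, not C.
(C) has an aldehyde (-CHO) but the carbonyl carbon has H1, so it is not flanked by two carbons.
(D) has a methyl-ester group (-C(=O)OCH3) but one neighbour of the carbonyl carbon is O, not C.
So the answer is (A).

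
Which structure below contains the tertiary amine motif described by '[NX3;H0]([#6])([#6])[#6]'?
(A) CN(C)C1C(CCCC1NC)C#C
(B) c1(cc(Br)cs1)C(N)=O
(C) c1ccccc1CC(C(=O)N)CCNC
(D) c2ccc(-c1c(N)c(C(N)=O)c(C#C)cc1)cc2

[NX3;H0]([#6])([#6])[#6] describes a trivalent nitrogen with no H, bonded to three carbons (a tertiary amine).
(A) contains a dimethylamino group (-N(CH3)2), which satisfies every atom and bond constraint.
(B) has a primary amide (-C(=O)NH2) but the amide nitrogen has H2 and only one carbon neighbour.
(C) has a primary amide (-C(=O)NH2) but the amide nitrogen has H2 and only one carbon neighbour.
(D) has a primary amino group (-NH2) but the nitrogen has H2, not H0 with three carbons.
So the answer is (A).

A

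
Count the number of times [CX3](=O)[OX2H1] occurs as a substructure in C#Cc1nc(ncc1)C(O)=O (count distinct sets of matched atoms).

[CX3](=O)[OX2H1] is the SMARTS for a carboxylic acid: an sp2 carbon double-bonded to O and single-bonded to an -OH oxygen.
Exactly one fragment in the molecule meets all constraints, giving 1 match.

1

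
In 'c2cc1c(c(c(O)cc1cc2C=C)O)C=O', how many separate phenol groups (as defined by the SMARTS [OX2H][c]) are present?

2

[OX2H][c] is the SMARTS for a phenol: a hydroxyl oxygen attached to an aromatic carbon.
The molecule carries 2 separate instances of a hydroxyl group (-OH) meeting every constraint; each maps to a distinct set of atoms, giving 2 matches.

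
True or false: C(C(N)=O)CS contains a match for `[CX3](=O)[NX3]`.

True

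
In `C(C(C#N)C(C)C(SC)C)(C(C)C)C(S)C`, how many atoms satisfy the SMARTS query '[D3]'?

6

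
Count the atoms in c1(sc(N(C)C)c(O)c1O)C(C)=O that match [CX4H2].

The query [CX4H2] means: sp3 carbon (X4) with exactly two hydrogens.
Check the 13 heavy atoms by environment: 1× s (aromatic, H0, X2) → no; 4× c (aromatic, H0, X3) → no; 1× N (H0, X3) → no; 3× C (H3, X4) → no; 1× C (H0, X3) → no; 1× O (H0, X1) → no; 2× O (H1, X2) → no.
No environment satisfies the query, so 0 matching atoms.

0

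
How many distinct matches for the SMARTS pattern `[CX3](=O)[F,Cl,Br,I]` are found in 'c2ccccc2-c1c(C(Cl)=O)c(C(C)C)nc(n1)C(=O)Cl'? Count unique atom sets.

2

[CX3](=O)[F,Cl,Br,I] is the SMARTS for an acyl halide: a carbonyl carbon bonded to a halogen.
The molecule carries 2 separate instances of an acyl chloride (-C(=O)Cl) meeting every constraint; each maps to a distinct set of atoms, giving 2 matches.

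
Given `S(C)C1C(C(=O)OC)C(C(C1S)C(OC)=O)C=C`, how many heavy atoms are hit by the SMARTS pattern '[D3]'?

7

The query [D3] means: atom with exactly three heavy-atom neighbours.
Check the 18 heavy atoms by environment: 7× C (D3) → match; 1× S (D2) → no; 4× C (D1) → no; 1× S (D1) → no; 2× O (D1) → no; 2× O (D2) → no; 1× C (D2) → no.
That gives 7 matching atoms.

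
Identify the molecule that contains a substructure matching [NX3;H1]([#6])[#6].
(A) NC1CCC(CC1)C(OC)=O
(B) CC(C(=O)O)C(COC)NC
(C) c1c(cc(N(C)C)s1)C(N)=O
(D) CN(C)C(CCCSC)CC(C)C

[NX3;H1]([#6])[#6] describes a trivalent nitrogen with one H, bonded to two carbons (a secondary amine).
(A) has a primary amino group (-NH2) but the nitrogen has H2 and only one carbon neighbour.
(B) contains an N-methylamino group (-NHCH3), which satisfies every atom and bond constraint.
(C) has a primary amide (-C(=O)NH2) but the -C(=O)NH2 nitrogen has H2, not H1.
(D) has a dimethylamino group (-N(CH3)2) but the nitrogen has H0, not H1.
So the answer is (B).

B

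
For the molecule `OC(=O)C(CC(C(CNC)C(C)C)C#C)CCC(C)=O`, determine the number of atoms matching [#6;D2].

5

Check the 20 heavy atoms by environment: 5× C (D2) → match; 6× C (D3) → no; 3× O (D1) → no; 5× C (D1) → no; 1× N (D2) → no.
That gives 5 matching atoms.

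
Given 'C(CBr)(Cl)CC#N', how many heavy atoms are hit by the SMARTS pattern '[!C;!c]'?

3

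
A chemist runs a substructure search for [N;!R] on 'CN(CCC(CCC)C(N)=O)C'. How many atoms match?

Check the 12 heavy atoms by environment: 9× C (acyclic) → no; 1× O (acyclic) → no; 2× N (acyclic) → match.
That gives 2 matching atoms.

2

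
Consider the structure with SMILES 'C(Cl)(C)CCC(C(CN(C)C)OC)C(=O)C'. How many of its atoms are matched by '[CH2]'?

3

Check the 16 heavy atoms by environment: 5× C (H3) → no; 3× C (H1) → no; 3× C (H2) → match; 2× O (H0) → no; 1× N (H0) → no; 1× Cl (H0) → no; 1× C (H0) → no.
That gives 3 matching atoms.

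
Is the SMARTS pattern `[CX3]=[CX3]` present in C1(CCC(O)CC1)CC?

The pattern [CX3]=[CX3] describes a non-aromatic C=C double bond between two sp2 carbons — an alkene.
The closest candidate here is an ethyl group (-CH2CH3), but its C-C bond is a single bond between CX4 carbons, not CX3=CX3. No other fragment satisfies the full query, so there is no match.

No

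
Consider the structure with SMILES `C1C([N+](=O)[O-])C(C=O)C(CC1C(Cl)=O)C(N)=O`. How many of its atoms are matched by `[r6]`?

The query [r6] means: r6 matches atoms in a six-membered ring.
Check the 17 heavy atoms by environment: 6× C (in 6-ring) → match; 1× N (charge +1, acyclic) → no; 1× O (charge -1, acyclic) → no; 4× O (acyclic) → no; 3× C (acyclic) → no; 1× Cl (acyclic) → no; 1× N (acyclic) → no.
That gives 6 matching atoms.

6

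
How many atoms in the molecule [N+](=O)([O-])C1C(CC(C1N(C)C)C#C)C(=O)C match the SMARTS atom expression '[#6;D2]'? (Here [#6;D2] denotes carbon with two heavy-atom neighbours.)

Check the 16 heavy atoms by environment: 5× C (D3) → no; 2× C (D2) → match; 1× N (charge +1, D3) → no; 1× O (charge -1, D1) → no; 2× O (D1) → no; 4× C (D1) → no; 1× N (D3) → no.
That gives 2 matching atoms.

2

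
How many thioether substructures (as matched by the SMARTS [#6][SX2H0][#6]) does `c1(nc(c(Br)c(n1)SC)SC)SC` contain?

[#6][SX2H0][#6] is the SMARTS for a thioether: an aliphatic sulfur bridging two carbons with no H on the sulfur.
The molecule carries 3 separate instances of a methylthio ether (-SCH3) meeting every constraint; each maps to a distinct set of atoms, giving 3 matches.

3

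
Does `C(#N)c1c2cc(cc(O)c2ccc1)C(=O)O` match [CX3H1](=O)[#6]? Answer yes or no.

No

The pattern [CX3H1](=O)[#6] describes an sp2 carbon with one H, double-bonded to O and single-bonded to carbon — an aldehyde.
The closest candidate here is a carboxylic acid group (-C(=O)OH), but the carbonyl carbon has H0 and is bonded to O, not H1. No other fragment satisfies the full query, so there is no match.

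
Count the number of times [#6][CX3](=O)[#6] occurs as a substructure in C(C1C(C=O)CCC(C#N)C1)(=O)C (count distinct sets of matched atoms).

1

[#6][CX3](=O)[#6] is the SMARTS for a ketone: a carbonyl carbon (no H) flanked by two carbons.
Exactly one fragment in the molecule meets all constraints, giving 1 match.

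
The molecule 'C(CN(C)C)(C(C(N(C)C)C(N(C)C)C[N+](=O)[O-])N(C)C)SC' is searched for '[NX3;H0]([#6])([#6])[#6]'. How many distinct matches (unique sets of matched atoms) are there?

4

[NX3;H0]([#6])([#6])[#6] is the SMARTS for a tertiary amine: a trivalent nitrogen with no H, bonded to three carbons.
The molecule carries 4 separate instances of a dimethylamino group (-N(CH3)2) meeting every constraint; each maps to a distinct set of atoms, giving 4 matches.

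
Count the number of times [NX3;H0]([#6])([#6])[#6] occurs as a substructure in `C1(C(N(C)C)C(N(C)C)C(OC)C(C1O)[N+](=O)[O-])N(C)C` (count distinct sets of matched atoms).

[NX3;H0]([#6])([#6])[#6] is the SMARTS for a tertiary amine: a trivalent nitrogen with no H, bonded to three carbons.
The molecule carries 3 separate instances of a dimethylamino group (-N(CH3)2) meeting every constraint; each maps to a distinct set of atoms, giving 3 matches.

3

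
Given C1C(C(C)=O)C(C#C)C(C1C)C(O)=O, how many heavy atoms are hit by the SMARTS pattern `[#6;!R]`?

Check the 14 heavy atoms by environment: 5× C (in 5-ring) → no; 6× C (acyclic) → match; 3× O (acyclic) → no.
That gives 6 matching atoms.

6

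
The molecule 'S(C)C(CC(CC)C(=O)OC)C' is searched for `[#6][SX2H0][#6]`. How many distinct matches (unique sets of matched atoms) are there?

1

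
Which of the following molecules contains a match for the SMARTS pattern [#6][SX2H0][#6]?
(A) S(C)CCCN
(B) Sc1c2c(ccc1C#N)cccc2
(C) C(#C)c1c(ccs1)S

A

[#6][SX2H0][#6] describes an aliphatic sulfur bridging two carbons with no H on the sulfur (a thioether).
(A) contains a methylthio ether (-SCH3), which satisfies every atom and bond constraint.
(B) has a thiol (-SH) but the sulfur has H1, not H0 bridging two carbons.
(C) has a thiol (-SH) but the sulfur has H1, not H0 bridging two carbons.
So the answer is (A).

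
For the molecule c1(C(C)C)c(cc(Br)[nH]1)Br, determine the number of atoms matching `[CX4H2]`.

0

Check the 10 heavy atoms by environment: 1× n (aromatic, H1, X3) → no; 3× c (aromatic, H0, X3) → no; 1× c (aromatic, H1, X3) → no; 1× C (H1, X4) → no; 2× C (H3, X4) → no; 2× Br (H0, X1) → no.
No environment satisfies the query, so 0 matching atoms.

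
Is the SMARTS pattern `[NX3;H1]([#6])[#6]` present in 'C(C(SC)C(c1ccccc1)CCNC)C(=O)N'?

Yes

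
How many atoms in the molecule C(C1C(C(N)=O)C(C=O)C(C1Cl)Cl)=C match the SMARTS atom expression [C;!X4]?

4

The query [C;!X4] means: aliphatic carbon that does not have four total connections.
Check the 14 heavy atoms by environment: 5× C (X4) → no; 4× C (X3) → match; 2× O (X1) → no; 2× Cl (X1) → no; 1× N (X3) → no.
That gives 4 matching atoms.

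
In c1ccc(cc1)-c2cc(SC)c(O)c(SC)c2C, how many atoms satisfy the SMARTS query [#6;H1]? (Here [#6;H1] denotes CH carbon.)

6

The query [#6;H1] means: any carbon bearing exactly one hydrogen.
Check the 18 heavy atoms by environment: 6× c (aromatic, H0) → no; 6× c (aromatic, H1) → match; 2× S (H0) → no; 3× C (H3) → no; 1× O (H1) → no.
That gives 6 matching atoms.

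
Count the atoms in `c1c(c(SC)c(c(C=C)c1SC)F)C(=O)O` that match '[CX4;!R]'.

Check the 16 heavy atoms by environment: 6× c (aromatic, X3, in 6-ring) → no; 1× F (X1, acyclic) → no; 2× S (X2, acyclic) → no; 2× C (X4, acyclic) → match; 3× C (X3, acyclic) → no; 1× O (X1, acyclic) → no; 1× O (X2, acyclic) → no.
That gives 2 matching atoms.

2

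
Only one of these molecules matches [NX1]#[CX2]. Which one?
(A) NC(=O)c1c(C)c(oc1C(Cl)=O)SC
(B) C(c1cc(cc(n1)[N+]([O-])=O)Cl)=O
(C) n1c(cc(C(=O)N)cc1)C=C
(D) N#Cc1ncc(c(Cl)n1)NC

D

[NX1]#[CX2] describes a nitrogen triple-bonded to a two-connected carbon (a nitrile).
(A) has a primary amide (-C(=O)NH2) but the nitrogen is NX3, not NX1.
(B) has a nitro group (-[N+](=O)[O-]) but there is no C#N triple bond.
(C) has a primary amide (-C(=O)NH2) but the nitrogen is NX3, not NX1.
(D) contains a nitrile (-C#N), which satisfies every atom and bond constraint.
So the answer is (D).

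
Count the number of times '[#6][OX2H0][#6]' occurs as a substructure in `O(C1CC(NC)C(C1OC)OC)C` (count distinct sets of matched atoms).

3

[#6][OX2H0][#6] is the SMARTS for an ether: an aliphatic oxygen bridging two carbons with no H on the oxygen.
The molecule carries 3 separate instances of a methoxy ether (-OCH3) meeting every constraint; each maps to a distinct set of atoms, giving 3 matches.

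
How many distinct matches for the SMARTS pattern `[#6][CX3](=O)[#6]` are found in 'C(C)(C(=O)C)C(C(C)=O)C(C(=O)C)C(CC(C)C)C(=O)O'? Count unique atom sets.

3

[#6][CX3](=O)[#6] is the SMARTS for a ketone: a carbonyl carbon (no H) flanked by two carbons.
The molecule carries 3 separate instances of an acetyl/ketone group (-C(=O)CH3) meeting every constraint; each maps to a distinct set of atoms, giving 3 matches.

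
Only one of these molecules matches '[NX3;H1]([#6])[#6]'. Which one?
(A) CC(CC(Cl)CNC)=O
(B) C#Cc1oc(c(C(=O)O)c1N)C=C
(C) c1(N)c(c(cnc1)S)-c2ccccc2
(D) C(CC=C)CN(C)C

A

[NX3;H1]([#6])[#6] describes a trivalent nitrogen with one H, bonded to two carbons (a secondary amine).
(A) contains an N-methylamino group (-NHCH3), which satisfies every atom and bond constraint.
(B) has a primary amino group (-NH2) but the nitrogen has H2 and only one carbon neighbour.
(C) has a primary amino group (-NH2) but the nitrogen has H2 and only one carbon neighbour.
(D) has a dimethylamino group (-N(CH3)2) but the nitrogen has H0, not H1.
So the answer is (A).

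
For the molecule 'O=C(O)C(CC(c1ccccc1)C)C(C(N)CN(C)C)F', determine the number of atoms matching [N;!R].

2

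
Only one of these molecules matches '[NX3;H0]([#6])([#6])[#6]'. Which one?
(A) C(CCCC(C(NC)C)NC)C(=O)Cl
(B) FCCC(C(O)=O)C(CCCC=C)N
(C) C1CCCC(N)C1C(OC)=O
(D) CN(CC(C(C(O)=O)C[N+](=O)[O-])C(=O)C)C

D

[NX3;H0]([#6])([#6])[#6] describes a trivalent nitrogen with no H, bonded to three carbons (a tertiary amine).
(A) has an N-methylamino group (-NHCH3) but the nitrogen still has one H (H1), not H0.
(B) has a primary amino group (-NH2) but the nitrogen has H2, not H0 with three carbons.
(C) has a primary amino group (-NH2) but the nitrogen has H2, not H0 with three carbons.
(D) contains a dimethylamino group (-N(CH3)2), which satisfies every atom and bond constraint.
So the answer is (D).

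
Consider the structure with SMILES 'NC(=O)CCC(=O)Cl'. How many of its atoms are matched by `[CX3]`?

2

The query [CX3] means: C with X3: aliphatic carbon with exactly 3 total connections.
Check the 8 heavy atoms by environment: 2× C (X4) → no; 2× C (X3) → match; 2× O (X1) → no; 1× Cl (X1) → no; 1× N (X3) → no.
That gives 2 matching atoms.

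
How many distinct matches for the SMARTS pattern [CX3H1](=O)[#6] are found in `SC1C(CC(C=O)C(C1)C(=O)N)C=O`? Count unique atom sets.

2

[CX3H1](=O)[#6] is the SMARTS for an aldehyde: an sp2 carbon with one H, double-bonded to O and single-bonded to carbon.
The molecule carries 2 separate instances of an aldehyde (-CHO) meeting every constraint; each maps to a distinct set of atoms, giving 2 matches.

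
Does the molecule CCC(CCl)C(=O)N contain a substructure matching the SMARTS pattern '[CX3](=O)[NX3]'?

The pattern [CX3](=O)[NX3] describes a carbonyl carbon bonded to a trivalent nitrogen — an amide.
The molecule carries a primary amide (-C(=O)NH2), whose atoms satisfy every constraint of the query, so the pattern matches.

Yes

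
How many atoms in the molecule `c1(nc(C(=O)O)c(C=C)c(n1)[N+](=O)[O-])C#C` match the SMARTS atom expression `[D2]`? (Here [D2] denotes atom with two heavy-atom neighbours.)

Check the 16 heavy atoms by environment: 2× n (aromatic, D2) → match; 4× c (aromatic, D3) → no; 1× C (D3) → no; 3× O (D1) → no; 2× C (D2) → match; 2× C (D1) → no; 1× N (charge +1, D3) → no; 1× O (charge -1, D1) → no.
Summing the matching environments: 2 + 2 = 4 matching atoms.

4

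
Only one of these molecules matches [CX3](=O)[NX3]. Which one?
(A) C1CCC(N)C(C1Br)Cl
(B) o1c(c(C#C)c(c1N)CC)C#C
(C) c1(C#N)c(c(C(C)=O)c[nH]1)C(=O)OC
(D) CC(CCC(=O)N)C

[CX3](=O)[NX3] describes a carbonyl carbon bonded to a trivalent nitrogen (an amide).
(A) has a primary amino group (-NH2) but the -NH2 is not attached to a carbonyl carbon.
(B) has a primary amino group (-NH2) but the -NH2 is not attached to a carbonyl carbon.
(C) has a nitrile (-C#N) but the nitrile N is NX1 (triple-bonded), not NX3.
(D) contains a primary amide (-C(=O)NH2), which satisfies every atom and bond constraint.
So the answer is (D).

D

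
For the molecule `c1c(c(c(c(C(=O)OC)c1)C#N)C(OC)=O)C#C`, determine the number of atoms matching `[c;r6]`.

Check the 18 heavy atoms by environment: 6× c (aromatic, in 6-ring) → match; 7× C (acyclic) → no; 4× O (acyclic) → no; 1× N (acyclic) → no.
That gives 6 matching atoms.

6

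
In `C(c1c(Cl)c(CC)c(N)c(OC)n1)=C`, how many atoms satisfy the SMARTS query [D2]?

4

Check the 14 heavy atoms by environment: 1× n (aromatic, D2) → match; 5× c (aromatic, D3) → no; 1× Cl (D1) → no; 2× C (D2) → match; 3× C (D1) → no; 1× O (D2) → match; 1× N (D1) → no.
Summing the matching environments: 1 + 2 + 1 = 4 matching atoms.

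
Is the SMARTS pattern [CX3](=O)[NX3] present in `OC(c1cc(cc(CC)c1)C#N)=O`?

The pattern [CX3](=O)[NX3] describes a carbonyl carbon bonded to a trivalent nitrogen — an amide.
The closest candidate here is a nitrile (-C#N), but the nitrile N is NX1 (triple-bonded), not NX3. No other fragment satisfies the full query, so there is no match.

No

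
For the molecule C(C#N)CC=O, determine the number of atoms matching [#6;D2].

4

The query [#6;D2] means: any carbon bonded to exactly two heavy atoms.
Check the 6 heavy atoms by environment: 4× C (D2) → match; 1× O (D1) → no; 1× N (D1) → no.
That gives 4 matching atoms.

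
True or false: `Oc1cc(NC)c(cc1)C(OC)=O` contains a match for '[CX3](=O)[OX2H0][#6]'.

The pattern [CX3](=O)[OX2H0][#6] describes a carbonyl carbon bonded to an oxygen that is itself bonded to carbon (no H on that O) — an ester.
The molecule carries a methyl-ester group (-C(=O)OCH3), whose atoms satisfy every constraint of the query, so the pattern matches.

True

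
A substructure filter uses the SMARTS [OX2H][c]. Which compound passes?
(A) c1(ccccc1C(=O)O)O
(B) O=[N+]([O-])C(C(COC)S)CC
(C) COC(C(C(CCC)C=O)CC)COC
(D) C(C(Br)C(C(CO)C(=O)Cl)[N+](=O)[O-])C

A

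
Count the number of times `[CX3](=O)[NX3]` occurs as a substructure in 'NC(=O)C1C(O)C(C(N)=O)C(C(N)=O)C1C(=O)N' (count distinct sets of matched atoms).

[CX3](=O)[NX3] is the SMARTS for an amide: a carbonyl carbon bonded to a trivalent nitrogen.
The molecule carries 4 separate instances of a primary amide (-C(=O)NH2) meeting every constraint; each maps to a distinct set of atoms, giving 4 matches.

4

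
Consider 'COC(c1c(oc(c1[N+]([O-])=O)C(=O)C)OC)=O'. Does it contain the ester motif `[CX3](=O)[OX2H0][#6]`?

The pattern [CX3](=O)[OX2H0][#6] describes a carbonyl carbon bonded to an oxygen that is itself bonded to carbon (no H on that O) — an ester.
The molecule carries a methyl-ester group (-C(=O)OCH3), whose atoms satisfy every constraint of the query, so the pattern matches.

Yes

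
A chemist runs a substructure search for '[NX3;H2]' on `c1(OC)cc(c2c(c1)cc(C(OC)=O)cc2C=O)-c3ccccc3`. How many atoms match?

The query [NX3;H2] means: aliphatic N with 3 total connections, two of them H — an -NH2 nitrogen (amine or amide).
Check the 24 heavy atoms by environment: 7× c (aromatic, H0, X3) → no; 9× c (aromatic, H1, X3) → no; 2× O (H0, X2) → no; 2× C (H3, X4) → no; 1× C (H1, X3) → no; 2× O (H0, X1) → no; 1× C (H0, X3) → no.
No environment satisfies the query, so 0 matching atoms.

0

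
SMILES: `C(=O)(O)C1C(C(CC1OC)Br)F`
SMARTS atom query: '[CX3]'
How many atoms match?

1

The query [CX3] means: C with X3: aliphatic carbon with exactly 3 total connections.
Check the 12 heavy atoms by environment: 6× C (X4) → no; 1× C (X3) → match; 1× O (X1) → no; 2× O (X2) → no; 1× F (X1) → no; 1× Br (X1) → no.
That gives 1 matching atom.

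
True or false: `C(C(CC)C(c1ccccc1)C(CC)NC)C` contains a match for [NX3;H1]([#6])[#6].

The pattern [NX3;H1]([#6])[#6] describes a trivalent nitrogen with one H, bonded to two carbons — a secondary amine.
The molecule carries an N-methylamino group (-NHCH3), whose atoms satisfy every constraint of the query, so the pattern matches.

True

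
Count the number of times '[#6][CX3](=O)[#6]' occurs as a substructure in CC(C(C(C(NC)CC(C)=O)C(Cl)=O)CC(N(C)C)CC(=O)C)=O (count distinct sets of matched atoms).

3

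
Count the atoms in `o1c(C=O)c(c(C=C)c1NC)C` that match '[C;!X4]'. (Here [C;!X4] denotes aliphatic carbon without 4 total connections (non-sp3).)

3

The query [C;!X4] means: aliphatic carbon that does not have four total connections.
Check the 12 heavy atoms by environment: 1× o (aromatic, X2) → no; 4× c (aromatic, X3) → no; 3× C (X3) → match; 1× O (X1) → no; 1× N (X3) → no; 2× C (X4) → no.
That gives 3 matching atoms.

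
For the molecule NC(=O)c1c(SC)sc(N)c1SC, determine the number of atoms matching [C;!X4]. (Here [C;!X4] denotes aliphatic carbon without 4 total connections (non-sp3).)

1

The query [C;!X4] means: aliphatic carbon that does not have four total connections.
Check the 13 heavy atoms by environment: 1× s (aromatic, X2) → no; 4× c (aromatic, X3) → no; 1× C (X3) → match; 1× O (X1) → no; 2× N (X3) → no; 2× S (X2) → no; 2× C (X4) → no.
That gives 1 matching atom.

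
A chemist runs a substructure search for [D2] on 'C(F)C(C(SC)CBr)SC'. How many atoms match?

4

Check the 10 heavy atoms by environment: 2× C (D2) → match; 2× C (D3) → no; 2× S (D2) → match; 2× C (D1) → no; 1× Br (D1) → no; 1× F (D1) → no.
Summing the matching environments: 2 + 2 = 4 matching atoms.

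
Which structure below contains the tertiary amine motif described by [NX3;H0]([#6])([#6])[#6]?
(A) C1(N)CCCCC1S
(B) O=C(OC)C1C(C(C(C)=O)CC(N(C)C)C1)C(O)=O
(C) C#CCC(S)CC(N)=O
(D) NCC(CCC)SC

[NX3;H0]([#6])([#6])[#6] describes a trivalent nitrogen with no H, bonded to three carbons (a tertiary amine).
(A) has a primary amino group (-NH2) but the nitrogen has H2, not H0 with three carbons.
(B) contains a dimethylamino group (-N(CH3)2), which satisfies every atom and bond constraint.
(C) has a primary amide (-C(=O)NH2) but the amide nitrogen has H2 and only one carbon neighbour.
(D) has a primary amino group (-NH2) but the nitrogen has H2, not H0 with three carbons.
So the answer is (B).

B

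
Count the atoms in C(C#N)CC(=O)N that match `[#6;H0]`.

2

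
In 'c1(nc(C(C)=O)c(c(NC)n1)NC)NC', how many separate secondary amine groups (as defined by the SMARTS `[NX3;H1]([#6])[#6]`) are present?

3

[NX3;H1]([#6])[#6] is the SMARTS for a secondary amine: a trivalent nitrogen with one H, bonded to two carbons.
The molecule carries 3 separate instances of an N-methylamino group (-NHCH3) meeting every constraint; each maps to a distinct set of atoms, giving 3 matches.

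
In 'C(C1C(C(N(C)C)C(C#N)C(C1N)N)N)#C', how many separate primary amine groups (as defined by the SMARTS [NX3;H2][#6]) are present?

3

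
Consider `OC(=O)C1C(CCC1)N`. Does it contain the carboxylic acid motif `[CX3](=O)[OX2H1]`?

The pattern [CX3](=O)[OX2H1] describes an sp2 carbon double-bonded to O and single-bonded to an -OH oxygen — a carboxylic acid.
The molecule carries a carboxylic acid group (-C(=O)OH), whose atoms satisfy every constraint of the query, so the pattern matches.

Yes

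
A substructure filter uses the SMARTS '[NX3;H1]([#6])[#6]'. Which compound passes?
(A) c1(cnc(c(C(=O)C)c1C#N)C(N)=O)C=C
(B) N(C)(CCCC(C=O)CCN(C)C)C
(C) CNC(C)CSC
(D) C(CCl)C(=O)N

C

[NX3;H1]([#6])[#6] describes a trivalent nitrogen with one H, bonded to two carbons (a secondary amine).
(A) has a primary amide (-C(=O)NH2) but the -C(=O)NH2 nitrogen has H2, not H1.
(B) has a dimethylamino group (-N(CH3)2) but the nitrogen has H0, not H1.
(C) contains an N-methylamino group (-NHCH3), which satisfies every atom and bond constraint.
(D) has a primary amide (-C(=O)NH2) but the -C(=O)NH2 nitrogen has H2, not H1.
So the answer is (C).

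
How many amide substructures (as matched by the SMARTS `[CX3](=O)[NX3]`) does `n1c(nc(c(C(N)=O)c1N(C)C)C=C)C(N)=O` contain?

[CX3](=O)[NX3] is the SMARTS for an amide: a carbonyl carbon bonded to a trivalent nitrogen.
The molecule carries 2 separate instances of a primary amide (-C(=O)NH2) meeting every constraint; each maps to a distinct set of atoms, giving 2 matches.

2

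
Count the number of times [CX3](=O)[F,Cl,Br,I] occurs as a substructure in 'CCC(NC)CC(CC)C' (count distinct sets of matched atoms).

0

[CX3](=O)[F,Cl,Br,I] is the SMARTS for an acyl halide: a carbonyl carbon bonded to a halogen.
No fragment in the molecule satisfies every constraint, giving 0 matches.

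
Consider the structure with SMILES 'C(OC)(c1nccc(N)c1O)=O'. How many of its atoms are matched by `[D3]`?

Check the 12 heavy atoms by environment: 1× n (aromatic, D2) → no; 3× c (aromatic, D3) → match; 2× c (aromatic, D2) → no; 1× C (D3) → match; 2× O (D1) → no; 1× O (D2) → no; 1× C (D1) → no; 1× N (D1) → no.
Summing the matching environments: 3 + 1 = 4 matching atoms.

4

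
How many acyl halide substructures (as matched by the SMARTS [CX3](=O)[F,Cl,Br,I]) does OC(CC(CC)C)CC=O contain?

0

[CX3](=O)[F,Cl,Br,I] is the SMARTS for an acyl halide: a carbonyl carbon bonded to a halogen.
No fragment in the molecule satisfies every constraint, giving 0 matches.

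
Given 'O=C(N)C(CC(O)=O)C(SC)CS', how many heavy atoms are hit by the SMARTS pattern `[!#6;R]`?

0

The query [!#6;R] means: non-carbon atom that is part of a ring.
Check the 13 heavy atoms by environment: 7× C (acyclic) → no; 3× O (acyclic) → no; 1× N (acyclic) → no; 2× S (acyclic) → no.
No environment satisfies the query, so 0 matching atoms.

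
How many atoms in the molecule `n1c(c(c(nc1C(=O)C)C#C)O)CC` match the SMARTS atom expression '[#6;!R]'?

6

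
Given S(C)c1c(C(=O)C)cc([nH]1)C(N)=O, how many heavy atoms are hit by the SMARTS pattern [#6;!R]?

The query [#6;!R] means: carbon not in any ring.
Check the 13 heavy atoms by environment: 1× n (aromatic, in 5-ring) → no; 4× c (aromatic, in 5-ring) → no; 4× C (acyclic) → match; 2× O (acyclic) → no; 1× N (acyclic) → no; 1× S (acyclic) → no.
That gives 4 matching atoms.

4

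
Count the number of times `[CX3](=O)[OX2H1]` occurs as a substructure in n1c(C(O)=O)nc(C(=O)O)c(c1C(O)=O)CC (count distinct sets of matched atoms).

3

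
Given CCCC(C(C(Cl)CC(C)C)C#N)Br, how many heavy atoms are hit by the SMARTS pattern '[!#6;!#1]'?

3

The query [!#6;!#1] means: not carbon and not hydrogen — any heteroatom.
Check the 14 heavy atoms by environment: 11× C → no; 1× N → match; 1× Cl → match; 1× Br → match.
Summing the matching environments: 1 + 1 + 1 = 3 matching atoms.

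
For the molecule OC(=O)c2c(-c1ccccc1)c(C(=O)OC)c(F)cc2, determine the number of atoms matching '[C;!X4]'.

2

The query [C;!X4] means: aliphatic carbon that does not have four total connections.
Check the 20 heavy atoms by environment: 12× c (aromatic, X3) → no; 2× C (X3) → match; 2× O (X1) → no; 2× O (X2) → no; 1× C (X4) → no; 1× F (X1) → no.
That gives 2 matching atoms.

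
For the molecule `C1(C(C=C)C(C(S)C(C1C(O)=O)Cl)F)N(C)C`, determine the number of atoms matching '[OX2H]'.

1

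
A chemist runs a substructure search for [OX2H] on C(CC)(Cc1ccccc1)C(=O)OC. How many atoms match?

The query [OX2H] means: aliphatic oxygen with two connections, one of which is H — an -OH oxygen.
Check the 14 heavy atoms by environment: 2× C (H2, X4) → no; 1× C (H1, X4) → no; 1× c (aromatic, H0, X3) → no; 5× c (aromatic, H1, X3) → no; 1× C (H0, X3) → no; 1× O (H0, X1) → no; 1× O (H0, X2) → no; 2× C (H3, X4) → no.
No environment satisfies the query, so 0 matching atoms.

0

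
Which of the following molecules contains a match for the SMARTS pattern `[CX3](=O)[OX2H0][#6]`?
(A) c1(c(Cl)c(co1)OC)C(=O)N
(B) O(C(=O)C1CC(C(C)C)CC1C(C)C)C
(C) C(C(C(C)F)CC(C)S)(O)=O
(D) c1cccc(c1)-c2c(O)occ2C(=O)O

B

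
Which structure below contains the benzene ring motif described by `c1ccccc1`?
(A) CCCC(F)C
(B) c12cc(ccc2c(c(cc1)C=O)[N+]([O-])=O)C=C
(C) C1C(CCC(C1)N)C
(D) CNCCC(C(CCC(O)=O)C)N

B

c1ccccc1 describes six aromatic carbons in a ring (a benzene ring).
(A) has a methyl group (-CH3) but no six-membered all-carbon aromatic ring is present.
(B) contains the required atom environment, so the pattern matches.
(C) has a methyl group (-CH3) but no six-membered all-carbon aromatic ring is present.
(D) has a methyl group (-CH3) but no six-membered all-carbon aromatic ring is present.
So the answer is (B).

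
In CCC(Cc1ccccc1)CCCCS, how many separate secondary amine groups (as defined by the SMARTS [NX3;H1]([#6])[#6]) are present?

0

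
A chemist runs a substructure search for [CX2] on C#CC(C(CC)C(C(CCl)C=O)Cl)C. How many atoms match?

Check the 14 heavy atoms by environment: 8× C (X4) → no; 2× C (X2) → match; 1× C (X3) → no; 1× O (X1) → no; 2× Cl (X1) → no.
That gives 2 matching atoms.

2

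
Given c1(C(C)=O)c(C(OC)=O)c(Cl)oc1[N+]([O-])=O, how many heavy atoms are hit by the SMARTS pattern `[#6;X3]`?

6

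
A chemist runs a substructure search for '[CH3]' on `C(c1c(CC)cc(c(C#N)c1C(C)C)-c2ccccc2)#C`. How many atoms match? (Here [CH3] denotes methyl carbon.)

3

Check the 21 heavy atoms by environment: 6× c (aromatic, H0) → no; 6× c (aromatic, H1) → no; 1× C (H2) → no; 3× C (H3) → match; 2× C (H1) → no; 2× C (H0) → no; 1× N (H0) → no.
That gives 3 matching atoms.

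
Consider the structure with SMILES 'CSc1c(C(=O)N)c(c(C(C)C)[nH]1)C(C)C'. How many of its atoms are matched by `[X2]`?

1

The query [X2] means: any atom with exactly two total connections (bonds + H).
Check the 16 heavy atoms by environment: 1× n (aromatic, X3) → no; 4× c (aromatic, X3) → no; 7× C (X4) → no; 1× C (X3) → no; 1× O (X1) → no; 1× N (X3) → no; 1× S (X2) → match.
That gives 1 matching atom.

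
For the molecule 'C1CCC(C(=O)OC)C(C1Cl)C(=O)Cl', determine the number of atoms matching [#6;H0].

2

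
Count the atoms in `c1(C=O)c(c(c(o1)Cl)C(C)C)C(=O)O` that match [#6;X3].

6

Check the 14 heavy atoms by environment: 1× o (aromatic, X2) → no; 4× c (aromatic, X3) → match; 3× C (X4) → no; 1× Cl (X1) → no; 2× C (X3) → match; 2× O (X1) → no; 1× O (X2) → no.
Summing the matching environments: 4 + 2 = 6 matching atoms.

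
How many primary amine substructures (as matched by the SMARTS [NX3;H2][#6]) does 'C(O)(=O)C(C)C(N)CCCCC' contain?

1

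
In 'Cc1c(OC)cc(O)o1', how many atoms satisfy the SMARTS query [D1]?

3

The query [D1] means: atom with exactly one heavy-atom neighbour (degree 1).
Check the 9 heavy atoms by environment: 1× o (aromatic, D2) → no; 3× c (aromatic, D3) → no; 1× c (aromatic, D2) → no; 1× O (D2) → no; 2× C (D1) → match; 1× O (D1) → match.
Summing the matching environments: 2 + 1 = 3 matching atoms.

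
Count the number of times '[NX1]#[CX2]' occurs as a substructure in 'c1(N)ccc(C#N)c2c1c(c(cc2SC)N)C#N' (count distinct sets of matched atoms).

2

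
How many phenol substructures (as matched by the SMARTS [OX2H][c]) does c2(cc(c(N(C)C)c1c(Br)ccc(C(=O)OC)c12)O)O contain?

2

[OX2H][c] is the SMARTS for a phenol: a hydroxyl oxygen attached to an aromatic carbon.
The molecule carries 2 separate instances of a hydroxyl group (-OH) meeting every constraint; each maps to a distinct set of atoms, giving 2 matches.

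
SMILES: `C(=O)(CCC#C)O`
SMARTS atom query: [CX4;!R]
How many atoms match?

2

The query [CX4;!R] means: aliphatic carbon with four total connections, not in a ring.
Check the 7 heavy atoms by environment: 2× C (X4, acyclic) → match; 1× C (X3, acyclic) → no; 1× O (X1, acyclic) → no; 1× O (X2, acyclic) → no; 2× C (X2, acyclic) → no.
That gives 2 matching atoms.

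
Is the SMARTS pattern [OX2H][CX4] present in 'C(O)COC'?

Yes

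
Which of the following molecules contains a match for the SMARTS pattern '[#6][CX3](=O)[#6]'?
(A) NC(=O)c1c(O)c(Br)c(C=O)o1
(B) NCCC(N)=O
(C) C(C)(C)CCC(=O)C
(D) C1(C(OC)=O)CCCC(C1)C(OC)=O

[#6][CX3](=O)[#6] describes a carbonyl carbon (no H) flanked by two carbons (a ketone).
(A) has a primary amide (-C(=O)NH2) but one neighbour of the carbonyl carbon is N, not C.
(B) has a primary amide (-C(=O)NH2) but one neighbour of the carbonyl carbon is N, not C.
(C) contains an acetyl/ketone group (-C(=O)CH3), which satisfies every atom and bond constraint.
(D) has a methyl-ester group (-C(=O)OCH3) but one neighbour of the carbonyl carbon is O, not C.
So the answer is (C).

C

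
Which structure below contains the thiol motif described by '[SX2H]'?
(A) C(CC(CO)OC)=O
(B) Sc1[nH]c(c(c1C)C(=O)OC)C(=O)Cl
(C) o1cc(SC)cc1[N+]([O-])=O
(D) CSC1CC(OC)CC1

B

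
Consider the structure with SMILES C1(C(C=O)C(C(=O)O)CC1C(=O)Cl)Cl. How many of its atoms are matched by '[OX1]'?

3

The query [OX1] means: aliphatic oxygen with one total connection — typically a carbonyl =O or an oxide.
Check the 14 heavy atoms by environment: 5× C (X4) → no; 3× C (X3) → no; 3× O (X1) → match; 1× O (X2) → no; 2× Cl (X1) → no.
That gives 3 matching atoms.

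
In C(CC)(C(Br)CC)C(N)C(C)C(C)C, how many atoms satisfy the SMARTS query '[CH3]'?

5

Check the 14 heavy atoms by environment: 5× C (H3) → match; 5× C (H1) → no; 2× C (H2) → no; 1× N (H2) → no; 1× Br (H0) → no.
That gives 5 matching atoms.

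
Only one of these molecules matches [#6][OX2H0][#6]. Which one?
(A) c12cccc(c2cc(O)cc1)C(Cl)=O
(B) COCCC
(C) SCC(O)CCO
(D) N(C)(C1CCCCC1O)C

B

[#6][OX2H0][#6] describes an aliphatic oxygen bridging two carbons with no H on the oxygen (an ether).
(A) has a hydroxyl group (-OH) but the oxygen has H1, not H0 bridging two carbons.
(B) contains a methoxy ether (-OCH3), which satisfies every atom and bond constraint.
(C) has a hydroxyl group (-OH) but the oxygen has H1, not H0 bridging two carbons.
(D) has a hydroxyl group (-OH) but the oxygen has H1, not H0 bridging two carbons.
So the answer is (B).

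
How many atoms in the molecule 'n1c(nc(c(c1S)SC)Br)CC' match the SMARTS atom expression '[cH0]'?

4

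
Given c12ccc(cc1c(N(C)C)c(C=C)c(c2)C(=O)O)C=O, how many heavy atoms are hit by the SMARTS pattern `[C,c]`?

The query [C,c] means: comma = OR; matches aliphatic or aromatic carbon — same as #6.
Check the 20 heavy atoms by environment: 10× c (aromatic) → match; 6× C → match; 3× O → no; 1× N → no.
Summing the matching environments: 10 + 6 = 16 matching atoms.

16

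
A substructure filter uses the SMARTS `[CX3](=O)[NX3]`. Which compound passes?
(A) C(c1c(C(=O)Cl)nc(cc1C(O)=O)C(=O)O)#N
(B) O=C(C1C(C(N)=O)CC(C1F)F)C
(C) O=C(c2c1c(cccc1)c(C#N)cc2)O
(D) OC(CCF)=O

B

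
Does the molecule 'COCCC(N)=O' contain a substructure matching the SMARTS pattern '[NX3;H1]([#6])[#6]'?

No

The pattern [NX3;H1]([#6])[#6] describes a trivalent nitrogen with one H, bonded to two carbons — a secondary amine.
The closest candidate here is a primary amide (-C(=O)NH2), but the -C(=O)NH2 nitrogen has H2, not H1. No other fragment satisfies the full query, so there is no match.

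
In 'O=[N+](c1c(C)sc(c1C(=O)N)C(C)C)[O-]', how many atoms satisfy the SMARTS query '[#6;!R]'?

5

Check the 15 heavy atoms by environment: 1× s (aromatic, in 5-ring) → no; 4× c (aromatic, in 5-ring) → no; 5× C (acyclic) → match; 1× N (charge +1, acyclic) → no; 1× O (charge -1, acyclic) → no; 2× O (acyclic) → no; 1× N (acyclic) → no.
That gives 5 matching atoms.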